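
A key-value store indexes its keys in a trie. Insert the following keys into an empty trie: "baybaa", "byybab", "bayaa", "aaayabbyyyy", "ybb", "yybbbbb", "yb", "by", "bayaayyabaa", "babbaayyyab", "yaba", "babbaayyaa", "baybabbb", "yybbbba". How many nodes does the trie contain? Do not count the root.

57

Trace insertions, counting only characters that open a new branch:
  "baybaa" → 6 new (b, a, y, b, a, a)
  "byybab" → prefix "b" already present; 5 new (y, y, b, a, b)
  "bayaa" → prefix "bay" already present; 2 new (a, a)
  "aaayabbyyyy" → 11 new (a, a, a, y, a, b, b, y, y, y, y)
  "ybb" → 3 new (y, b, b)
  "yybbbbb" → prefix "y" already present; 6 new (y, b, b, b, b, b)
  "yb" → prefix "yb" already present; 0 new (none)
  "by" → prefix "by" already present; 0 new (none)
  "bayaayyabaa" → prefix "bayaa" already present; 6 new (y, y, a, b, a, a)
  "babbaayyyab" → prefix "ba" already present; 9 new (b, b, a, a, y, y, y, a, b)
  "yaba" → prefix "y" already present; 3 new (a, b, a)
  "babbaayyaa" → prefix "babbaayy" already present; 2 new (a, a)
  "baybabbb" → prefix "bayba" already present; 3 new (b, b, b)
  "yybbbba" → prefix "yybbbb" already present; 1 new (a)
Total nodes = 6 + 5 + 2 + 11 + 3 + 6 + 0 + 0 + 6 + 9 + 3 + 2 + 3 + 1 = 57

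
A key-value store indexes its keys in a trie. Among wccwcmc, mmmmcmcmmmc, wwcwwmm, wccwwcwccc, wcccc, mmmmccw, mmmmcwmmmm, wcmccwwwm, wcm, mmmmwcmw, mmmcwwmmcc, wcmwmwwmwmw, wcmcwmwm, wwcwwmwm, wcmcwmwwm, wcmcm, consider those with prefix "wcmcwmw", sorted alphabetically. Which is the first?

wcmcwmwm

Words with prefix "wcmcwmw", in lexicographic order: "wcmcwmwm", "wcmcwmwwm"
Position 1: wcmcwmwm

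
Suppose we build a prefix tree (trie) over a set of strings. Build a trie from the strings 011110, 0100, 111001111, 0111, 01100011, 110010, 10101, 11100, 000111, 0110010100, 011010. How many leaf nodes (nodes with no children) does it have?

9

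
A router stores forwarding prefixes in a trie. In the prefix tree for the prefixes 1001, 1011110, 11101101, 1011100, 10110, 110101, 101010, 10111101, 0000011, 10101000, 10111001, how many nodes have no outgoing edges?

8

A leaf is a node with no children — equivalently, the end of a word that is not a proper prefix of any other stored word.
Those words: "0000011", "1001", "10101000", "10110", "10111001", "10111101", "110101", "11101101"
Leaf count: 8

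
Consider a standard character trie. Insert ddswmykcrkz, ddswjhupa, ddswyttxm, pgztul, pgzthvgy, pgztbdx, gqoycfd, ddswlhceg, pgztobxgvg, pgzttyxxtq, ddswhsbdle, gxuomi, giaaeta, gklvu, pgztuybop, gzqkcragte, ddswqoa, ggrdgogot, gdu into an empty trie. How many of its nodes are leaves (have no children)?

19

Leaves are exactly the stored words that no other stored word extends.
Those words: "ddswhsbdle", "ddswjhupa", "ddswlhceg", "ddswmykcrkz", "ddswqoa", "ddswyttxm", "gdu", "ggrdgogot", "giaaeta", "gklvu", "gqoycfd", "gxuomi", "gzqkcragte", "pgztbdx", "pgzthvgy", "pgztobxgvg", "pgzttyxxtq", "pgztul", "pgztuybop"
Leaf count: 19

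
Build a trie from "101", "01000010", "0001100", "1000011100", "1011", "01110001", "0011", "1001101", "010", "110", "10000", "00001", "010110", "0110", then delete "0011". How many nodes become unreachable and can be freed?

2

A node on "0011"'s path can go only if nothing else ends at it or branches off below it.
The suffix "11" (2 nodes) is used only by "0011"; the node for "00" still has the child "0", so pruning stops there.
Nodes removed: 2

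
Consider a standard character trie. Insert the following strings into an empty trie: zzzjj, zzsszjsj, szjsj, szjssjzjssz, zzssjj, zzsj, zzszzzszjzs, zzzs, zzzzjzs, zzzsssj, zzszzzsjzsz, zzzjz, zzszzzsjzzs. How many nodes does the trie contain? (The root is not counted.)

For each word, the new-node count is its length minus the longest prefix already in the trie:
  "zzzjj" → 5 new (z, z, z, j, j)
  "zzsszjsj" → prefix "zz" already present; 6 new (s, s, z, j, s, j)
  "szjsj" → 5 new (s, z, j, s, j)
  "szjssjzjssz" → prefix "szjs" already present; 7 new (s, j, z, j, s, s, z)
  "zzssjj" → prefix "zzss" already present; 2 new (j, j)
  "zzsj" → prefix "zzs" already present; 1 new (j)
  "zzszzzszjzs" → prefix "zzs" already present; 8 new (z, z, z, s, z, j, z, s)
  "zzzs" → prefix "zzz" already present; 1 new (s)
  "zzzzjzs" → prefix "zzz" already present; 4 new (z, j, z, s)
  "zzzsssj" → prefix "zzzs" already present; 3 new (s, s, j)
  "zzszzzsjzsz" → prefix "zzszzzs" already present; 4 new (j, z, s, z)
  "zzzjz" → prefix "zzzj" already present; 1 new (z)
  "zzszzzsjzzs" → prefix "zzszzzsjz" already present; 2 new (z, s)
Total nodes = 5 + 6 + 5 + 7 + 2 + 1 + 8 + 1 + 4 + 3 + 4 + 1 + 2 = 49

49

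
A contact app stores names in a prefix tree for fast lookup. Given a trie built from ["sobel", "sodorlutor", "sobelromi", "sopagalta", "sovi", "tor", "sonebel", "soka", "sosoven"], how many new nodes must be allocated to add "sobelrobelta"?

5

The longest prefix of "sobelrobelta" already in the trie is "sobelro" (length 7).
Each of the 5 remaining characters creates one node.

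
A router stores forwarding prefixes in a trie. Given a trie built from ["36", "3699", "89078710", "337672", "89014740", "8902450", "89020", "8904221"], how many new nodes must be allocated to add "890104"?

2

The longest prefix of "890104" already in the trie is "8901" (length 4).
Each of the 2 remaining characters creates one node.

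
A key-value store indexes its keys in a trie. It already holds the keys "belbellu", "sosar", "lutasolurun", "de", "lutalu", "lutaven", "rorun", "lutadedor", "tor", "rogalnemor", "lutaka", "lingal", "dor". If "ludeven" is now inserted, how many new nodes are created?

Walking "ludeven" from the root, the first 2 characters ("lu") follow existing edges; "d" is the first miss.
New nodes needed: |"ludeven"| − 2 = 7 − 2 = 5.

5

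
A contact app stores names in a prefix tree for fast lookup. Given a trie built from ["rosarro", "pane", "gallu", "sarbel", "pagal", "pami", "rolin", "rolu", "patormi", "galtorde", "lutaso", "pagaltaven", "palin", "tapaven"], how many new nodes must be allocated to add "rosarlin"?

3

"rosar" is already a path in the trie; the remaining "lin" must be added.
New nodes needed: |"rosarlin"| − 5 = 8 − 5 = 3.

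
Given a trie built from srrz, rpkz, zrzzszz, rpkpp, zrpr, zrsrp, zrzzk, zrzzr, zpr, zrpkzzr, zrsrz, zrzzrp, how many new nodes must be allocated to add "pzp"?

3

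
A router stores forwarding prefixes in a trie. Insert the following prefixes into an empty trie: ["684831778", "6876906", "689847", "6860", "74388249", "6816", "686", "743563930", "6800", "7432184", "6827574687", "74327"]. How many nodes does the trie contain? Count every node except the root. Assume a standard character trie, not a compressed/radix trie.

51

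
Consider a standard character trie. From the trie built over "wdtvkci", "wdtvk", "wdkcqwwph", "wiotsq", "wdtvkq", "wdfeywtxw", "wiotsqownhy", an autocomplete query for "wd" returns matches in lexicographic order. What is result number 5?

wdtvkq

DFS of the "wd" subtree visits, in order: "wdfeywtxw", "wdkcqwwph", "wdtvk", "wdtvkci", "wdtvkq"
The 5th is wdtvkq.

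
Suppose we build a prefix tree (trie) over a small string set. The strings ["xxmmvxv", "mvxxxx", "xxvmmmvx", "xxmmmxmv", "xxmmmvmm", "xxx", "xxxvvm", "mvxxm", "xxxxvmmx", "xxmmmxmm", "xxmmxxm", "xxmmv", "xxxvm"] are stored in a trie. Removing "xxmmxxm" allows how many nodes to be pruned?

3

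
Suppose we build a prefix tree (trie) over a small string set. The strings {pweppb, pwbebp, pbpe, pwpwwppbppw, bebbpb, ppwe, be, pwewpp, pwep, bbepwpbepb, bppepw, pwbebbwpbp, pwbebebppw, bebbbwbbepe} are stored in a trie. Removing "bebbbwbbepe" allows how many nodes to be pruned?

7

A node on "bebbbwbbepe"'s path can go only if nothing else ends at it or branches off below it.
The suffix "bwbbepe" (7 nodes) is used only by "bebbbwbbepe"; the node for "bebb" still has the child "p", so pruning stops there.
Nodes removed: 7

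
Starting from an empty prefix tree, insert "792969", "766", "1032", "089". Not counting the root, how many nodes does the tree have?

15

Trace insertions, counting only characters that open a new branch:
  "792969" → 6 new (7, 9, 2, 9, 6, 9)
  "766" → prefix "7" already present; 2 new (6, 6)
  "1032" → 4 new (1, 0, 3, 2)
  "089" → 3 new (0, 8, 9)
Total nodes = 6 + 2 + 4 + 3 = 15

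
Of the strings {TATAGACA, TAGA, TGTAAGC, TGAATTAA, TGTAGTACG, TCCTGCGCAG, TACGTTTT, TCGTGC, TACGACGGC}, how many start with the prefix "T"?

Filter for entries beginning with "T":
Words under "T": TACGACGGC, TACGTTTT, TAGA, TATAGACA, TCCTGCGCAG, TCGTGC, TGAATTAA, TGTAAGC, TGTAGTACG
Count: 9

9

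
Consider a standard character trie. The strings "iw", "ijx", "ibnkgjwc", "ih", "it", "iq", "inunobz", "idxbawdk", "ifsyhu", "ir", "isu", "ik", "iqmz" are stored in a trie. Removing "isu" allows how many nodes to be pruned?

2

Walk "isu" from the leaf back toward the root, removing each node that no remaining word uses.
The suffix "su" (2 nodes) is used only by "isu"; the node for "i" still has the child "w", so pruning stops there.
Nodes removed: 2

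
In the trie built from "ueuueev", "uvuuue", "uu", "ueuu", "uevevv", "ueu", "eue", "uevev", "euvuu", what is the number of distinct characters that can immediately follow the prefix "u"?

3

Walk "u" from the root, arriving at one node.
Distinct next characters after "u": e, u, v.
That node has 3 child edges.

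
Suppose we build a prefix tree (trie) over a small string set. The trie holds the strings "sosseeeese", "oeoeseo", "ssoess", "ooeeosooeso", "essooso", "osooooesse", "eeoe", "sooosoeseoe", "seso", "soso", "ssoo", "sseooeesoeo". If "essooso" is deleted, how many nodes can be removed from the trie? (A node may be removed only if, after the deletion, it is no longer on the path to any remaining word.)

A node on "essooso"'s path can go only if nothing else ends at it or branches off below it.
The suffix "ssooso" (6 nodes) is used only by "essooso"; the node for "e" still has the child "e", so pruning stops there.
Nodes removed: 6

6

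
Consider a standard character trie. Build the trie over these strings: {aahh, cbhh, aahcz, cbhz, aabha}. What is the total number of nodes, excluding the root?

14

Trie structure (* marks end of a word):
(root)
├─ a
│  └─ a
│     ├─ b
│     │  └─ h
│     │     └─ a *
│     └─ h
│        ├─ c
│        │  └─ z *
│        └─ h *
└─ c
   └─ b
      └─ h
         ├─ h *
         └─ z *
Counting every labelled node above: 14.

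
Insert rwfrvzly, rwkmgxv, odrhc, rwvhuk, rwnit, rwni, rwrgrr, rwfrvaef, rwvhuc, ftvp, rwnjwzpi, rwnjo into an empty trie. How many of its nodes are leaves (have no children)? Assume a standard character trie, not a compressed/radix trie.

Leaves are exactly the stored words that no other stored word extends.
Those words: "ftvp", "odrhc", "rwfrvaef", "rwfrvzly", "rwkmgxv", "rwnit", "rwnjo", "rwnjwzpi", "rwrgrr", "rwvhuc", "rwvhuk"
Leaf count: 11

11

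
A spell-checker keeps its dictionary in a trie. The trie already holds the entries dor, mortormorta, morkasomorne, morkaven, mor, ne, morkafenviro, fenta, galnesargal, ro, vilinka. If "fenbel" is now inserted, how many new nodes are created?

3

The longest prefix of "fenbel" already in the trie is "fen" (length 3).
New nodes needed: |"fenbel"| − 3 = 6 − 3 = 3.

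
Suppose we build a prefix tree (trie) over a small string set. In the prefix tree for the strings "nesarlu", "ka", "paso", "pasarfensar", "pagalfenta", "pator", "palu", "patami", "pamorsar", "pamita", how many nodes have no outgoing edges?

10

Leaves are exactly the stored words that no other stored word extends.
Those words: "ka", "nesarlu", "pagalfenta", "palu", "pamita", "pamorsar", "pasarfensar", "paso", "patami", "pator"
Leaf count: 10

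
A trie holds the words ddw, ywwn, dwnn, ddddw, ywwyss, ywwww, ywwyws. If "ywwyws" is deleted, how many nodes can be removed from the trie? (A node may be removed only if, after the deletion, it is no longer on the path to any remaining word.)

A node on "ywwyws"'s path can go only if nothing else ends at it or branches off below it.
The suffix "ws" (2 nodes) is used only by "ywwyws"; the node for "ywwy" still has the child "s", so pruning stops there.
Nodes removed: 2

2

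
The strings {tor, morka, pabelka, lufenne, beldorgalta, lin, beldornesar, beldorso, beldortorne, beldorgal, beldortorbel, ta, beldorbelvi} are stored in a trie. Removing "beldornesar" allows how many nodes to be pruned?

5

After clearing the end-marker at "beldornesar", prune upward until reaching a node still needed by another word.
The suffix "nesar" (5 nodes) is used only by "beldornesar"; the node for "beldor" still has the child "g", so pruning stops there.
Nodes removed: 5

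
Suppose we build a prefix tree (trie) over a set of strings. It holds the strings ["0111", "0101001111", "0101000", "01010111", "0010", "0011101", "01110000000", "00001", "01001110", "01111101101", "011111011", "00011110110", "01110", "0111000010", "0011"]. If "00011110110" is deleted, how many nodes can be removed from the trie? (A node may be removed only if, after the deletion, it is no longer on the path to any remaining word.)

8

Walk "00011110110" from the leaf back toward the root, removing each node that no remaining word uses.
The suffix "11110110" (8 nodes) is used only by "00011110110"; the node for "000" still has the child "0", so pruning stops there.
Nodes removed: 8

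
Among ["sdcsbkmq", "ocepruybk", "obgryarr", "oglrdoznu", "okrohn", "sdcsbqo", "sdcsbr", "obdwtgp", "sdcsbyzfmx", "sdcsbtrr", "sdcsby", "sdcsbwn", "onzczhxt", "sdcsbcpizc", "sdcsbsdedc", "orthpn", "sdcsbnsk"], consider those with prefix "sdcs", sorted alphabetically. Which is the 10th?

Filter for "sdcs…" and sort: "sdcsbcpizc", "sdcsbkmq", "sdcsbnsk", "sdcsbqo", "sdcsbr", "sdcsbsdedc", "sdcsbtrr", "sdcsbwn", "sdcsby", "sdcsbyzfmx"
The 10th is sdcsbyzfmx.

sdcsbyzfmx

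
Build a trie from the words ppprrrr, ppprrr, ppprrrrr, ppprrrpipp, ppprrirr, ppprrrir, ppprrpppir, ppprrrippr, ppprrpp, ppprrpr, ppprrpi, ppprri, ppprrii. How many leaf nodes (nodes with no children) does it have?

A leaf is a node with no children — equivalently, the end of a word that is not a proper prefix of any other stored word.
Those words: "ppprrii", "ppprrirr", "ppprrpi", "ppprrpppir", "ppprrpr", "ppprrrippr", "ppprrrir", "ppprrrpipp", "ppprrrrr"
Leaf count: 9

9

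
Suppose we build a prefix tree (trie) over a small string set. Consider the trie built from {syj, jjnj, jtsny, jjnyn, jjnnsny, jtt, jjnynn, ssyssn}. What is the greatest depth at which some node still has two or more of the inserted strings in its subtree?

Look for the deepest trie node that still has at least two words in its subtree.
e.g. "jjnyn" and "jjnynn" share the prefix "jjnyn" of length 5; no pair shares a longer one.
Longest shared-prefix length: 5

5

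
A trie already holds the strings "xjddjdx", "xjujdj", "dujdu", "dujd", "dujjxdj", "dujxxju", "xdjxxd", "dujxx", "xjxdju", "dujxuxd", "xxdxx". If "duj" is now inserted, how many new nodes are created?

Every character of "duj" already lies on an existing path (it is a prefix of some stored word).
No new nodes are needed: 0.

0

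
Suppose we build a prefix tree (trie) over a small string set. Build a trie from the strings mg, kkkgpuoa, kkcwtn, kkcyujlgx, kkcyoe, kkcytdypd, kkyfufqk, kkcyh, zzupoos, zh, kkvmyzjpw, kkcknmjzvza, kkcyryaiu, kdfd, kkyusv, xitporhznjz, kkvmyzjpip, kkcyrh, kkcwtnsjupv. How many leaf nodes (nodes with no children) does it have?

18

A leaf is a node with no children — equivalently, the end of a word that is not a proper prefix of any other stored word.
Those words: "kdfd", "kkcknmjzvza", "kkcwtnsjupv", "kkcyh", "kkcyoe", "kkcyrh", "kkcyryaiu", "kkcytdypd", "kkcyujlgx", "kkkgpuoa", "kkvmyzjpip", "kkvmyzjpw", "kkyfufqk", "kkyusv", "mg", "xitporhznjz", "zh", "zzupoos"
Leaf count: 18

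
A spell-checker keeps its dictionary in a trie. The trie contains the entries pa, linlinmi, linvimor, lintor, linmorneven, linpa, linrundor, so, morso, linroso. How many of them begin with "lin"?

Walk to "lin"; the words in its subtree are exactly those with that prefix.
Matches: "linlinmi", "linmorneven", "linpa", "linroso", "linrundor", "lintor", "linvimor"
Count: 7

7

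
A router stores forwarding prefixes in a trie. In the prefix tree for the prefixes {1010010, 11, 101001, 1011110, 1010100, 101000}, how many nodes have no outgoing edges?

5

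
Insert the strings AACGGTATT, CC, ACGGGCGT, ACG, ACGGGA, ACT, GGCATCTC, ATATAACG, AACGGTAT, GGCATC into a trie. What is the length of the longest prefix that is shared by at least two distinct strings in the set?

8

Equivalently: take the maximum, over all pairs, of their longest common prefix length.
e.g. "AACGGTAT" and "AACGGTATT" share the prefix "AACGGTAT" of length 8; no pair shares a longer one.
Longest shared-prefix length: 8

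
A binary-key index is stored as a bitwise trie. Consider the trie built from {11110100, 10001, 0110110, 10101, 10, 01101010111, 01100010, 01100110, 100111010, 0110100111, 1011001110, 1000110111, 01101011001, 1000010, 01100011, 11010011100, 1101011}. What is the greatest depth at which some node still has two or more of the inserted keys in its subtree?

7

The deepest shared node is where two words last agree before diverging.
e.g. "01100010" and "01100011" share the prefix "0110001" of length 7; no pair shares a longer one.
Longest shared-prefix length: 7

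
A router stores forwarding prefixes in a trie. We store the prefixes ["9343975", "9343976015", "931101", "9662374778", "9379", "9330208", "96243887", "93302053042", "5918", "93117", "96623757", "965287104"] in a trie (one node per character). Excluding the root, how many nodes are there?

Trace insertions, counting only characters that open a new branch:
  "9343975" → 7 new (9, 3, 4, 3, 9, 7, 5)
  "9343976015" → prefix "934397" already present; 4 new (6, 0, 1, 5)
  "931101" → prefix "93" already present; 4 new (1, 1, 0, 1)
  "9662374778" → prefix "9" already present; 9 new (6, 6, 2, 3, 7, 4, 7, 7, 8)
  "9379" → prefix "93" already present; 2 new (7, 9)
  "9330208" → prefix "93" already present; 5 new (3, 0, 2, 0, 8)
  "96243887" → prefix "96" already present; 6 new (2, 4, 3, 8, 8, 7)
  "93302053042" → prefix "933020" already present; 5 new (5, 3, 0, 4, 2)
  "5918" → 4 new (5, 9, 1, 8)
  "93117" → prefix "9311" already present; 1 new (7)
  "96623757" → prefix "966237" already present; 2 new (5, 7)
  "965287104" → prefix "96" already present; 7 new (5, 2, 8, 7, 1, 0, 4)
Total nodes = 7 + 4 + 4 + 9 + 2 + 5 + 6 + 5 + 4 + 1 + 2 + 7 = 56

56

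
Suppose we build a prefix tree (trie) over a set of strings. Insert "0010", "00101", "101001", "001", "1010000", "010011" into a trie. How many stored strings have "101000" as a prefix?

Walk to "101000"; the words in its subtree are exactly those with that prefix.
Words under "101000": 1010000
Count: 1

1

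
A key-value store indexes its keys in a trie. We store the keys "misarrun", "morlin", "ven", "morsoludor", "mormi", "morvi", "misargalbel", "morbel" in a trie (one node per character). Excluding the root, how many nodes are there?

36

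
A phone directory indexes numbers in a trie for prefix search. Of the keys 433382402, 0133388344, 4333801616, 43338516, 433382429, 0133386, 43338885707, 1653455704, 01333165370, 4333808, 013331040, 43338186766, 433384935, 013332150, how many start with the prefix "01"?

Filter for entries beginning with "01":
Words under "01": 013331040, 01333165370, 013332150, 0133386, 0133388344
Count: 5

5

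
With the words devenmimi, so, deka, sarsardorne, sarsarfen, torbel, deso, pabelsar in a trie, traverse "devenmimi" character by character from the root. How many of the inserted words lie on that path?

1

Check each prefix of "devenmimi" against the stored set — each match is an end-marker on the path.
Prefixes of the query that are stored words: "devenmimi"
Count: 1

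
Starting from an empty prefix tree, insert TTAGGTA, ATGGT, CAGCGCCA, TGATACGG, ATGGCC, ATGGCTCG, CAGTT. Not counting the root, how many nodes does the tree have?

Trie structure (* marks end of a word):
(root)
├─ A
│  └─ T
│     └─ G
│        └─ G
│           ├─ C
│           │  ├─ C *
│           │  └─ T
│           │     └─ C
│           │        └─ G *
│           └─ T *
├─ C
│  └─ A
│     └─ G
│        ├─ C
│        │  └─ G
│        │     └─ C
│        │        └─ C
│        │           └─ A *
│        └─ T
│           └─ T *
└─ T
   ├─ G
   │  └─ A
   │     └─ T
   │        └─ A
   │           └─ C
   │              └─ G
   │                 └─ G *
   └─ T
      └─ A
         └─ G
            └─ G
               └─ T
                  └─ A *
Counting every labelled node above: 34.

34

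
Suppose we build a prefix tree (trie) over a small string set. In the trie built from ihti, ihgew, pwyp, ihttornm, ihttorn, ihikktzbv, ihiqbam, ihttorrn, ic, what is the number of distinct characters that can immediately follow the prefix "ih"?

3

The children of the "ih" node are the distinct next characters among strings starting with "ih".
Characters that immediately follow "ih" among the stored strings: {g, i, t}.
That node has 3 child edges.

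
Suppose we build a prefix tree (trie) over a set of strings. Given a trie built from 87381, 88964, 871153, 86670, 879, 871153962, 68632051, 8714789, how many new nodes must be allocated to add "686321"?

1

"68632" is already a path in the trie; the remaining "1" must be added.
Each of the 1 remaining characters creates one node.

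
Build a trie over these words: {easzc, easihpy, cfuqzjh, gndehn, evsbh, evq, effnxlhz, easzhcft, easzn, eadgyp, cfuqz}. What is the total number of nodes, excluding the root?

For each word, the new-node count is its length minus the longest prefix already in the trie:
  "easzc" → 5 new (e, a, s, z, c)
  "easihpy" → prefix "eas" already present; 4 new (i, h, p, y)
  "cfuqzjh" → 7 new (c, f, u, q, z, j, h)
  "gndehn" → 6 new (g, n, d, e, h, n)
  "evsbh" → prefix "e" already present; 4 new (v, s, b, h)
  "evq" → prefix "ev" already present; 1 new (q)
  "effnxlhz" → prefix "e" already present; 7 new (f, f, n, x, l, h, z)
  "easzhcft" → prefix "easz" already present; 4 new (h, c, f, t)
  "easzn" → prefix "easz" already present; 1 new (n)
  "eadgyp" → prefix "ea" already present; 4 new (d, g, y, p)
  "cfuqz" → prefix "cfuqz" already present; 0 new (none)
Total nodes = 5 + 4 + 7 + 6 + 4 + 1 + 7 + 4 + 1 + 4 + 0 = 43

43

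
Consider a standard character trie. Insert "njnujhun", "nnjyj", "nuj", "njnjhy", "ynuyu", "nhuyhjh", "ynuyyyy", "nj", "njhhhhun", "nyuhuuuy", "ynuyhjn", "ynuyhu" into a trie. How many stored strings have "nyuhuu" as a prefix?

1

Filter for entries beginning with "nyuhuu":
Words under "nyuhuu": nyuhuuuy
Count: 1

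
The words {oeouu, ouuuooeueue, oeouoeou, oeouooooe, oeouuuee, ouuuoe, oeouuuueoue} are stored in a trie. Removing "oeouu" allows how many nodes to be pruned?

A node on "oeouu"'s path can go only if nothing else ends at it or branches off below it.
Every node on "oeouu" is still needed (e.g. by "oeouuuee"), so nothing is freed.
Nodes removed: 0

0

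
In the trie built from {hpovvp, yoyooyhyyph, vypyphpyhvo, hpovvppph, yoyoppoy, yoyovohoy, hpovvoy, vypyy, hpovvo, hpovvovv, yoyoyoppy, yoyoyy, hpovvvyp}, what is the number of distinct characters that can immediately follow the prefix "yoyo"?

Walk "yoyo" from the root, arriving at one node.
Distinct next characters after "yoyo": o, p, v, y.
That node has 4 child edges.

4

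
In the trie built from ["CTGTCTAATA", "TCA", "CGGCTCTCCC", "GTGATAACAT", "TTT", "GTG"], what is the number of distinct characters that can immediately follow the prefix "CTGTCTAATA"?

0

The children of the "CTGTCTAATA" node are the distinct next characters among strings starting with "CTGTCTAATA".
No stored string extends past "CTGTCTAATA".
That node has 0 child edges.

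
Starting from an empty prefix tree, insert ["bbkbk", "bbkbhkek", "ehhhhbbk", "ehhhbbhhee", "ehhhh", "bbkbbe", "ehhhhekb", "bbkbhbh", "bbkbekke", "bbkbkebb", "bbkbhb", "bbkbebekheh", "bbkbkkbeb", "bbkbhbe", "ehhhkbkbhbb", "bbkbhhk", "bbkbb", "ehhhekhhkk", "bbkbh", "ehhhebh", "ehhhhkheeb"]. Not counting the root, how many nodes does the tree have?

70

Insert word by word; a character creates a node only if that edge doesn't already exist:
  "bbkbk" → 5 new (b, b, k, b, k)
  "bbkbhkek" → prefix "bbkb" already present; 4 new (h, k, e, k)
  "ehhhhbbk" → 8 new (e, h, h, h, h, b, b, k)
  "ehhhbbhhee" → prefix "ehhh" already present; 6 new (b, b, h, h, e, e)
  "ehhhh" → prefix "ehhhh" already present; 0 new (none)
  "bbkbbe" → prefix "bbkb" already present; 2 new (b, e)
  "ehhhhekb" → prefix "ehhhh" already present; 3 new (e, k, b)
  "bbkbhbh" → prefix "bbkbh" already present; 2 new (b, h)
  "bbkbekke" → prefix "bbkb" already present; 4 new (e, k, k, e)
  "bbkbkebb" → prefix "bbkbk" already present; 3 new (e, b, b)
  "bbkbhb" → prefix "bbkbhb" already present; 0 new (none)
  "bbkbebekheh" → prefix "bbkbe" already present; 6 new (b, e, k, h, e, h)
  "bbkbkkbeb" → prefix "bbkbk" already present; 4 new (k, b, e, b)
  "bbkbhbe" → prefix "bbkbhb" already present; 1 new (e)
  "ehhhkbkbhbb" → prefix "ehhh" already present; 7 new (k, b, k, b, h, b, b)
  "bbkbhhk" → prefix "bbkbh" already present; 2 new (h, k)
  "bbkbb" → prefix "bbkbb" already present; 0 new (none)
  "ehhhekhhkk" → prefix "ehhh" already present; 6 new (e, k, h, h, k, k)
  "bbkbh" → prefix "bbkbh" already present; 0 new (none)
  "ehhhebh" → prefix "ehhhe" already present; 2 new (b, h)
  "ehhhhkheeb" → prefix "ehhhh" already present; 5 new (k, h, e, e, b)
Total nodes = 5 + 4 + 8 + 6 + 0 + 2 + 3 + 2 + 4 + 3 + 0 + 6 + 4 + 1 + 7 + 2 + 0 + 6 + 0 + 2 + 5 = 70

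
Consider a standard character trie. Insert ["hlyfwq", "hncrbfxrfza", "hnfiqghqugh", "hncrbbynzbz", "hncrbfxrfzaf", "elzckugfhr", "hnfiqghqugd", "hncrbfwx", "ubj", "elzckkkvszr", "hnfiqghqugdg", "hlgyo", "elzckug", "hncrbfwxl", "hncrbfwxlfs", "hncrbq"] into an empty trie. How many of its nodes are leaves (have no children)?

11

A leaf is a node with no children — equivalently, the end of a word that is not a proper prefix of any other stored word.
Those words: "elzckkkvszr", "elzckugfhr", "hlgyo", "hlyfwq", "hncrbbynzbz", "hncrbfwxlfs", "hncrbfxrfzaf", "hncrbq", "hnfiqghqugdg", "hnfiqghqugh", "ubj"
Leaf count: 11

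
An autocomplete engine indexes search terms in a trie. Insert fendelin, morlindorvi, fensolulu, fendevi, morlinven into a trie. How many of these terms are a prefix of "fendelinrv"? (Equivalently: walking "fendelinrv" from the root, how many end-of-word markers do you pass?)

1

Check each prefix of "fendelinrv" against the stored set — each match is an end-marker on the path.
Prefixes of the query that are stored words: "fendelin"
Count: 1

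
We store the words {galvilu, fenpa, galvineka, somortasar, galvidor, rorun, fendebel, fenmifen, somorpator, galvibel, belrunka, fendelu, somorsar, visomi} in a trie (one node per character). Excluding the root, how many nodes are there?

71

For each word, the new-node count is its length minus the longest prefix already in the trie:
  "galvilu" → 7 new (g, a, l, v, i, l, u)
  "fenpa" → 5 new (f, e, n, p, a)
  "galvineka" → prefix "galvi" already present; 4 new (n, e, k, a)
  "somortasar" → 10 new (s, o, m, o, r, t, a, s, a, r)
  "galvidor" → prefix "galvi" already present; 3 new (d, o, r)
  "rorun" → 5 new (r, o, r, u, n)
  "fendebel" → prefix "fen" already present; 5 new (d, e, b, e, l)
  "fenmifen" → prefix "fen" already present; 5 new (m, i, f, e, n)
  "somorpator" → prefix "somor" already present; 5 new (p, a, t, o, r)
  "galvibel" → prefix "galvi" already present; 3 new (b, e, l)
  "belrunka" → 8 new (b, e, l, r, u, n, k, a)
  "fendelu" → prefix "fende" already present; 2 new (l, u)
  "somorsar" → prefix "somor" already present; 3 new (s, a, r)
  "visomi" → 6 new (v, i, s, o, m, i)
Total nodes = 7 + 5 + 4 + 10 + 3 + 5 + 5 + 5 + 5 + 3 + 8 + 2 + 3 + 6 = 71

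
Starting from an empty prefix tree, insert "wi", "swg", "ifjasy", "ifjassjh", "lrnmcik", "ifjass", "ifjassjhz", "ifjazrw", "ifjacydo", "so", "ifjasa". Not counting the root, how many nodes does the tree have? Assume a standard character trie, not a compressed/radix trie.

31

Insert word by word; a character creates a node only if that edge doesn't already exist:
  "wi" → 2 new (w, i)
  "swg" → 3 new (s, w, g)
  "ifjasy" → 6 new (i, f, j, a, s, y)
  "ifjassjh" → prefix "ifjas" already present; 3 new (s, j, h)
  "lrnmcik" → 7 new (l, r, n, m, c, i, k)
  "ifjass" → prefix "ifjass" already present; 0 new (none)
  "ifjassjhz" → prefix "ifjassjh" already present; 1 new (z)
  "ifjazrw" → prefix "ifja" already present; 3 new (z, r, w)
  "ifjacydo" → prefix "ifja" already present; 4 new (c, y, d, o)
  "so" → prefix "s" already present; 1 new (o)
  "ifjasa" → prefix "ifjas" already present; 1 new (a)
Total nodes = 2 + 3 + 6 + 3 + 7 + 0 + 1 + 3 + 4 + 1 + 1 = 31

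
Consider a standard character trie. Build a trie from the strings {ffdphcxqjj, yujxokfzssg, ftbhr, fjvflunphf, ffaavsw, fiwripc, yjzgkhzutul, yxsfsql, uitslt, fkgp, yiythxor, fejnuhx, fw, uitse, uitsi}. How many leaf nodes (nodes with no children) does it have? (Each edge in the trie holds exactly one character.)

A leaf is a node with no children — equivalently, the end of a word that is not a proper prefix of any other stored word.
Those words: "fejnuhx", "ffaavsw", "ffdphcxqjj", "fiwripc", "fjvflunphf", "fkgp", "ftbhr", "fw", "uitse", "uitsi", "uitslt", "yiythxor", "yjzgkhzutul", "yujxokfzssg", "yxsfsql"
Leaf count: 15

15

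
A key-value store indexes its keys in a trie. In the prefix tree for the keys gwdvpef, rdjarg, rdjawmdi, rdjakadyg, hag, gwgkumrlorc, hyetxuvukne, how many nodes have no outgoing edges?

7

Leaves are exactly the stored words that no other stored word extends.
Those words: "gwdvpef", "gwgkumrlorc", "hag", "hyetxuvukne", "rdjakadyg", "rdjarg", "rdjawmdi"
Leaf count: 7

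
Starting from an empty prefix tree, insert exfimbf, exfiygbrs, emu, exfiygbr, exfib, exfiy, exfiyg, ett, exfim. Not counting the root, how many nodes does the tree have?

17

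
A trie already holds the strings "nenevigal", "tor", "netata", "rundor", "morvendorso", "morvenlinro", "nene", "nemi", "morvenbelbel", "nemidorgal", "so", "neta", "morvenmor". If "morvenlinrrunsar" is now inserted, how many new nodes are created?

"morvenlinr" is already a path in the trie; the remaining "runsar" must be added.
Each of the 6 remaining characters creates one node.

6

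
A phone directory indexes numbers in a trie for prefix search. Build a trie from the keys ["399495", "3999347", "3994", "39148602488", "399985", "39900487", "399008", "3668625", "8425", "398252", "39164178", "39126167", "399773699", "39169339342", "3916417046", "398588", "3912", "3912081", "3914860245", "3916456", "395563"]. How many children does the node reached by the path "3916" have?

Walk "3916" from the root, arriving at one node.
Characters that immediately follow "3916" among the stored strings: {4, 9}.
That node has 2 child edges.

2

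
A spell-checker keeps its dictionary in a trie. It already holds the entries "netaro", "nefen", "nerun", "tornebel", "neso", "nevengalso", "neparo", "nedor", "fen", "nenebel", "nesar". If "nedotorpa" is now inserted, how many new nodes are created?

The longest prefix of "nedotorpa" already in the trie is "nedo" (length 4).
Each of the 5 remaining characters creates one node.

5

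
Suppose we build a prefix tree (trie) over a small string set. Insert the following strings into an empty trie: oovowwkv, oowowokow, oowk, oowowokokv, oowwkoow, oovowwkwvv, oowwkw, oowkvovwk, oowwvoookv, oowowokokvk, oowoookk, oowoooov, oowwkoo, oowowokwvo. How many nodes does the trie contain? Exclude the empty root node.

48

Count nodes per top-level branch (shared prefixes stored once):
  'o'-branch (oovowwkv, oovowwkwvv, oowk, oowkvovwk, oowoookk, oowoooov, oowowokokv, oowowokokvk, oowowokow, oowowokwvo, oowwkoo, oowwkoow, oowwkw, oowwvoookv): 48 nodes
Sum: 48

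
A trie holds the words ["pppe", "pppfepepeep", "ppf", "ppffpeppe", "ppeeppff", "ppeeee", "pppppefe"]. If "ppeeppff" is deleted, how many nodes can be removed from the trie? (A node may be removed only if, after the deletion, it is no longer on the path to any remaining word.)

4

After clearing the end-marker at "ppeeppff", prune upward until reaching a node still needed by another word.
The suffix "ppff" (4 nodes) is used only by "ppeeppff"; the node for "ppee" still has the child "e", so pruning stops there.
Nodes removed: 4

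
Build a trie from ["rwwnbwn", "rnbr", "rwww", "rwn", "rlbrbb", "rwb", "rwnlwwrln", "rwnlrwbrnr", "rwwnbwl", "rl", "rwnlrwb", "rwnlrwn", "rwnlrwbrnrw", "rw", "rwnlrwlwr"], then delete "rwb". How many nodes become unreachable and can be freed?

1

A node on "rwb"'s path can go only if nothing else ends at it or branches off below it.
The suffix "b" (1 node) is used only by "rwb"; the node for "rw" still has the child "w", so pruning stops there.
Nodes removed: 1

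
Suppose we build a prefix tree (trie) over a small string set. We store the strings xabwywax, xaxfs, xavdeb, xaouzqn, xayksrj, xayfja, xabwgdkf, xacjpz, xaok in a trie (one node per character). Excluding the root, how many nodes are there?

Trace insertions, counting only characters that open a new branch:
  "xabwywax" → 8 new (x, a, b, w, y, w, a, x)
  "xaxfs" → prefix "xa" already present; 3 new (x, f, s)
  "xavdeb" → prefix "xa" already present; 4 new (v, d, e, b)
  "xaouzqn" → prefix "xa" already present; 5 new (o, u, z, q, n)
  "xayksrj" → prefix "xa" already present; 5 new (y, k, s, r, j)
  "xayfja" → prefix "xay" already present; 3 new (f, j, a)
  "xabwgdkf" → prefix "xabw" already present; 4 new (g, d, k, f)
  "xacjpz" → prefix "xa" already present; 4 new (c, j, p, z)
  "xaok" → prefix "xao" already present; 1 new (k)
Total nodes = 8 + 3 + 4 + 5 + 5 + 3 + 4 + 4 + 1 = 37

37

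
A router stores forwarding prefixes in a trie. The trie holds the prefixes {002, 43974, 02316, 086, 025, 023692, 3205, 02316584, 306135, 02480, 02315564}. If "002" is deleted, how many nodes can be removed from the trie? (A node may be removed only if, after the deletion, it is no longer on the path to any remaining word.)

2

Walk "002" from the leaf back toward the root, removing each node that no remaining word uses.
The suffix "02" (2 nodes) is used only by "002"; the node for "0" still has the child "2", so pruning stops there.
Nodes removed: 2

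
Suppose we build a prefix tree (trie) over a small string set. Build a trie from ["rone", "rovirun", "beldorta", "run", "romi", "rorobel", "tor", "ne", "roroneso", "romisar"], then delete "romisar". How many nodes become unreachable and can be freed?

Walk "romisar" from the leaf back toward the root, removing each node that no remaining word uses.
The suffix "sar" (3 nodes) is used only by "romisar"; "romi" is itself a stored word, so pruning stops there.
Nodes removed: 3

3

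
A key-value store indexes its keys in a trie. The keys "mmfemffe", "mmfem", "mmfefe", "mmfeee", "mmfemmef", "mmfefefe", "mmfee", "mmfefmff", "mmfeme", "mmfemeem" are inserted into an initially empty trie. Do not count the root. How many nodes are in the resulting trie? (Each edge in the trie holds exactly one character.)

23

Trace insertions, counting only characters that open a new branch:
  "mmfemffe" → 8 new (m, m, f, e, m, f, f, e)
  "mmfem" → prefix "mmfem" already present; 0 new (none)
  "mmfefe" → prefix "mmfe" already present; 2 new (f, e)
  "mmfeee" → prefix "mmfe" already present; 2 new (e, e)
  "mmfemmef" → prefix "mmfem" already present; 3 new (m, e, f)
  "mmfefefe" → prefix "mmfefe" already present; 2 new (f, e)
  "mmfee" → prefix "mmfee" already present; 0 new (none)
  "mmfefmff" → prefix "mmfef" already present; 3 new (m, f, f)
  "mmfeme" → prefix "mmfem" already present; 1 new (e)
  "mmfemeem" → prefix "mmfeme" already present; 2 new (e, m)
Total nodes = 8 + 0 + 2 + 2 + 3 + 2 + 0 + 3 + 1 + 2 = 23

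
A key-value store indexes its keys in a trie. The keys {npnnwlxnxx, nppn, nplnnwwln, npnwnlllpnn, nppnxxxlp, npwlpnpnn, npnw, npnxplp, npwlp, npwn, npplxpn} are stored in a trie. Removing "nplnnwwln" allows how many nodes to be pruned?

Walk "nplnnwwln" from the leaf back toward the root, removing each node that no remaining word uses.
The suffix "lnnwwln" (7 nodes) is used only by "nplnnwwln"; the node for "np" still has the child "n", so pruning stops there.
Nodes removed: 7

7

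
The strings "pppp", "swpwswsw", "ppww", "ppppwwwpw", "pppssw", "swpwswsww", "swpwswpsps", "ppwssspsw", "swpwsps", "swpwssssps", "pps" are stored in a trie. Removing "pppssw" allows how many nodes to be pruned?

3

After clearing the end-marker at "pppssw", prune upward until reaching a node still needed by another word.
The suffix "ssw" (3 nodes) is used only by "pppssw"; the node for "ppp" still has the child "p", so pruning stops there.
Nodes removed: 3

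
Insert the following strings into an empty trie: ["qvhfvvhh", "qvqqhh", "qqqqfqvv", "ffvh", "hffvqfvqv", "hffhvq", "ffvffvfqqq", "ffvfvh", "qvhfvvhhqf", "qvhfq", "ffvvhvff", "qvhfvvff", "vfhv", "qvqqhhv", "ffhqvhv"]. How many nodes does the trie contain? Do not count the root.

64

Count nodes per top-level branch (shared prefixes stored once):
  'f'-branch (ffhqvhv, ffvffvfqqq, ffvfvh, ffvh, ffvvhvff): 23 nodes
  'h'-branch (hffhvq, hffvqfvqv): 12 nodes
  'q'-branch (qqqqfqvv, qvhfq, qvhfvvff, qvhfvvhh, qvhfvvhhqf, qvqqhh, qvqqhhv): 25 nodes
  'v'-branch (vfhv): 4 nodes
Sum: 64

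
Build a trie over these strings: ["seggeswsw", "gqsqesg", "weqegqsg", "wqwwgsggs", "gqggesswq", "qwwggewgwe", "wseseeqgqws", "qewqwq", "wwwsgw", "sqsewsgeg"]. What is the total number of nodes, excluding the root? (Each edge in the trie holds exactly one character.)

77

Insert word by word; a character creates a node only if that edge doesn't already exist:
  "seggeswsw" → 9 new (s, e, g, g, e, s, w, s, w)
  "gqsqesg" → 7 new (g, q, s, q, e, s, g)
  "weqegqsg" → 8 new (w, e, q, e, g, q, s, g)
  "wqwwgsggs" → prefix "w" already present; 8 new (q, w, w, g, s, g, g, s)
  "gqggesswq" → prefix "gq" already present; 7 new (g, g, e, s, s, w, q)
  "qwwggewgwe" → 10 new (q, w, w, g, g, e, w, g, w, e)
  "wseseeqgqws" → prefix "w" already present; 10 new (s, e, s, e, e, q, g, q, w, s)
  "qewqwq" → prefix "q" already present; 5 new (e, w, q, w, q)
  "wwwsgw" → prefix "w" already present; 5 new (w, w, s, g, w)
  "sqsewsgeg" → prefix "s" already present; 8 new (q, s, e, w, s, g, e, g)
Total nodes = 9 + 7 + 8 + 8 + 7 + 10 + 10 + 5 + 5 + 8 = 77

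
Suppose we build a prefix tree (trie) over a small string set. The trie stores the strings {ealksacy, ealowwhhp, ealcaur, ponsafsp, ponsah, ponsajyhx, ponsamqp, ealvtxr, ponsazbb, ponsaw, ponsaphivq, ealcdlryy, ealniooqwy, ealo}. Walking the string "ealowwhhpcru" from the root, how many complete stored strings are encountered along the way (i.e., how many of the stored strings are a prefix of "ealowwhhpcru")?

2

Walk "ealowwhhpcru" from the root; an end-of-word marker is hit whenever a stored word is a prefix of "ealowwhhpcru".
Prefixes of the query that are stored words: "ealo", "ealowwhhp"
Count: 2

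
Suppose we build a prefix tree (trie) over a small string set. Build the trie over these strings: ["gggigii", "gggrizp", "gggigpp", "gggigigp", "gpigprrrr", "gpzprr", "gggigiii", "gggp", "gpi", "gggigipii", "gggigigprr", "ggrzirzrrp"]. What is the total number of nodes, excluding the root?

42

For each word, the new-node count is its length minus the longest prefix already in the trie:
  "gggigii" → 7 new (g, g, g, i, g, i, i)
  "gggrizp" → prefix "ggg" already present; 4 new (r, i, z, p)
  "gggigpp" → prefix "gggig" already present; 2 new (p, p)
  "gggigigp" → prefix "gggigi" already present; 2 new (g, p)
  "gpigprrrr" → prefix "g" already present; 8 new (p, i, g, p, r, r, r, r)
  "gpzprr" → prefix "gp" already present; 4 new (z, p, r, r)
  "gggigiii" → prefix "gggigii" already present; 1 new (i)
  "gggp" → prefix "ggg" already present; 1 new (p)
  "gpi" → prefix "gpi" already present; 0 new (none)
  "gggigipii" → prefix "gggigi" already present; 3 new (p, i, i)
  "gggigigprr" → prefix "gggigigp" already present; 2 new (r, r)
  "ggrzirzrrp" → prefix "gg" already present; 8 new (r, z, i, r, z, r, r, p)
Total nodes = 7 + 4 + 2 + 2 + 8 + 4 + 1 + 1 + 0 + 3 + 2 + 8 = 42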